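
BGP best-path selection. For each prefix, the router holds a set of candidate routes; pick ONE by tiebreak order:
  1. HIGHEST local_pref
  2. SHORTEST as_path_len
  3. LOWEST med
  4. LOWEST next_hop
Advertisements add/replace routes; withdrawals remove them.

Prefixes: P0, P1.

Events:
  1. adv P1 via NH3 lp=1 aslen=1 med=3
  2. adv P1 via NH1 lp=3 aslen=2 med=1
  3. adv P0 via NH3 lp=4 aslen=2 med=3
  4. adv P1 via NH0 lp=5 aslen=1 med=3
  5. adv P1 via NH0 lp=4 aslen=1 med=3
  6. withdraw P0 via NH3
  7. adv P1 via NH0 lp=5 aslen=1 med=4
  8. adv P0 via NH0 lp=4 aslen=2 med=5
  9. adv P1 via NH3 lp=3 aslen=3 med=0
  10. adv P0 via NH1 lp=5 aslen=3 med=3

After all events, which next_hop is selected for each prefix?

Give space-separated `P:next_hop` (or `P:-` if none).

Op 1: best P0=- P1=NH3
Op 2: best P0=- P1=NH1
Op 3: best P0=NH3 P1=NH1
Op 4: best P0=NH3 P1=NH0
Op 5: best P0=NH3 P1=NH0
Op 6: best P0=- P1=NH0
Op 7: best P0=- P1=NH0
Op 8: best P0=NH0 P1=NH0
Op 9: best P0=NH0 P1=NH0
Op 10: best P0=NH1 P1=NH0

Answer: P0:NH1 P1:NH0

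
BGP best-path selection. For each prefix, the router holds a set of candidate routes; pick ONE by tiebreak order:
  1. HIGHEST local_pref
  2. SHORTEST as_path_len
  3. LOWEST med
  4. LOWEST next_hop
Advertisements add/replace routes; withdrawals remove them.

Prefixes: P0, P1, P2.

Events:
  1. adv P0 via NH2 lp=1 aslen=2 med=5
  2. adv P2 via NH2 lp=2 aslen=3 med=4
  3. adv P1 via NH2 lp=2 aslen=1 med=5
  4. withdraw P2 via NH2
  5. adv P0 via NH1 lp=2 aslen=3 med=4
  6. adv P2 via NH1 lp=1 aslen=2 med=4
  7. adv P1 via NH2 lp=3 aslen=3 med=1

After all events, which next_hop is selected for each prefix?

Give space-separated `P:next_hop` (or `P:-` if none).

Answer: P0:NH1 P1:NH2 P2:NH1

Derivation:
Op 1: best P0=NH2 P1=- P2=-
Op 2: best P0=NH2 P1=- P2=NH2
Op 3: best P0=NH2 P1=NH2 P2=NH2
Op 4: best P0=NH2 P1=NH2 P2=-
Op 5: best P0=NH1 P1=NH2 P2=-
Op 6: best P0=NH1 P1=NH2 P2=NH1
Op 7: best P0=NH1 P1=NH2 P2=NH1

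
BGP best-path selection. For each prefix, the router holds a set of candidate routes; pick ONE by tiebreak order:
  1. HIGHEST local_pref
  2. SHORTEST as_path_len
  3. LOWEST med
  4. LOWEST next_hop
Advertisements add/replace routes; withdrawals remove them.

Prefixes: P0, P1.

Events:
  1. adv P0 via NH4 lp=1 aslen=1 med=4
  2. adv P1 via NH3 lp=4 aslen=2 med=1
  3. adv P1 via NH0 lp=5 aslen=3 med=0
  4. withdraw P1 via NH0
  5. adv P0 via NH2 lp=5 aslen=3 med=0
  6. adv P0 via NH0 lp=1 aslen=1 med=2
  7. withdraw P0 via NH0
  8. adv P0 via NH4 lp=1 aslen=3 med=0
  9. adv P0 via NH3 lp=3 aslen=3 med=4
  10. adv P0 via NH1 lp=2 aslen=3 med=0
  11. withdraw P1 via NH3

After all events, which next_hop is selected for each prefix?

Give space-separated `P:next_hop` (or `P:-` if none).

Answer: P0:NH2 P1:-

Derivation:
Op 1: best P0=NH4 P1=-
Op 2: best P0=NH4 P1=NH3
Op 3: best P0=NH4 P1=NH0
Op 4: best P0=NH4 P1=NH3
Op 5: best P0=NH2 P1=NH3
Op 6: best P0=NH2 P1=NH3
Op 7: best P0=NH2 P1=NH3
Op 8: best P0=NH2 P1=NH3
Op 9: best P0=NH2 P1=NH3
Op 10: best P0=NH2 P1=NH3
Op 11: best P0=NH2 P1=-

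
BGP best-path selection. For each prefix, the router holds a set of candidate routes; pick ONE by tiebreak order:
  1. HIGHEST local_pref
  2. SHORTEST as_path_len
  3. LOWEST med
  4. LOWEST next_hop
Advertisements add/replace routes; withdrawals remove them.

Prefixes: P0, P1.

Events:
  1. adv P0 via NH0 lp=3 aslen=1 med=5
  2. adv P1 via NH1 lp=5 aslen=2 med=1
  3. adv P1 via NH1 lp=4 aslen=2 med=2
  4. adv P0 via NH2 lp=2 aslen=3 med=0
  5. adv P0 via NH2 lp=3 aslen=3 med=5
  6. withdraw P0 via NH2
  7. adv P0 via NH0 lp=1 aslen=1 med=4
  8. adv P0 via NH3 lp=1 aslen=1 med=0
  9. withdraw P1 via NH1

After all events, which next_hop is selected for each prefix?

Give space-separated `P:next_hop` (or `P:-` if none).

Answer: P0:NH3 P1:-

Derivation:
Op 1: best P0=NH0 P1=-
Op 2: best P0=NH0 P1=NH1
Op 3: best P0=NH0 P1=NH1
Op 4: best P0=NH0 P1=NH1
Op 5: best P0=NH0 P1=NH1
Op 6: best P0=NH0 P1=NH1
Op 7: best P0=NH0 P1=NH1
Op 8: best P0=NH3 P1=NH1
Op 9: best P0=NH3 P1=-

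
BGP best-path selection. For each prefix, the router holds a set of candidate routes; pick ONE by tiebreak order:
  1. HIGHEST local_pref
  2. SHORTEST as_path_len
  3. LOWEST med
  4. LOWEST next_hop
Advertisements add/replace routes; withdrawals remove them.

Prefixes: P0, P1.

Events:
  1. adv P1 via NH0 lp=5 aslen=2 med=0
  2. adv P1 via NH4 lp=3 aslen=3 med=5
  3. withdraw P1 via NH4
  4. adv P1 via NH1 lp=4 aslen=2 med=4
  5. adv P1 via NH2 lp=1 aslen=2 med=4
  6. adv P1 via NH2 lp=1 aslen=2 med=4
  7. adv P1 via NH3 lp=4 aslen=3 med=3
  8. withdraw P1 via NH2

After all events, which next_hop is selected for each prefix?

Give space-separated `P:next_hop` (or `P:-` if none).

Answer: P0:- P1:NH0

Derivation:
Op 1: best P0=- P1=NH0
Op 2: best P0=- P1=NH0
Op 3: best P0=- P1=NH0
Op 4: best P0=- P1=NH0
Op 5: best P0=- P1=NH0
Op 6: best P0=- P1=NH0
Op 7: best P0=- P1=NH0
Op 8: best P0=- P1=NH0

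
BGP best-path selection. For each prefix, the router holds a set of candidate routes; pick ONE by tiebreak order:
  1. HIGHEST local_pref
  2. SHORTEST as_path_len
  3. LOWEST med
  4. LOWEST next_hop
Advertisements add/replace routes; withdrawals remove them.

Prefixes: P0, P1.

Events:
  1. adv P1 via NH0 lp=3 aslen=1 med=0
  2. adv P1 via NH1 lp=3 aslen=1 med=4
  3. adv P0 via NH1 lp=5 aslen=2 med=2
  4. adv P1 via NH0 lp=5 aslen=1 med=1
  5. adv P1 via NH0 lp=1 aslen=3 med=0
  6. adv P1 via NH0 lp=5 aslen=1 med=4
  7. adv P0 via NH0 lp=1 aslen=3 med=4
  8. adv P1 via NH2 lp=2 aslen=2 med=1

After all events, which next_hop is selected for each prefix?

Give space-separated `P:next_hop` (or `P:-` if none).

Answer: P0:NH1 P1:NH0

Derivation:
Op 1: best P0=- P1=NH0
Op 2: best P0=- P1=NH0
Op 3: best P0=NH1 P1=NH0
Op 4: best P0=NH1 P1=NH0
Op 5: best P0=NH1 P1=NH1
Op 6: best P0=NH1 P1=NH0
Op 7: best P0=NH1 P1=NH0
Op 8: best P0=NH1 P1=NH0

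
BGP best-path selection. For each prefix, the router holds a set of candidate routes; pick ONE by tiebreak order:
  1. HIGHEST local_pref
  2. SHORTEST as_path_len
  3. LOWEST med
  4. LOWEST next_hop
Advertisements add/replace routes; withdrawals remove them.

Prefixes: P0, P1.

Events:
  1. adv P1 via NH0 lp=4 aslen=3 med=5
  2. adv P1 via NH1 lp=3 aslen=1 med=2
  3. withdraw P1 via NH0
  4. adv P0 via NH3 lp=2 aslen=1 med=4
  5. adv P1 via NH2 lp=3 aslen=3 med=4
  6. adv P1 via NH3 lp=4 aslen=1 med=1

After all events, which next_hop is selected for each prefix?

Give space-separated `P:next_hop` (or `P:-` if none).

Op 1: best P0=- P1=NH0
Op 2: best P0=- P1=NH0
Op 3: best P0=- P1=NH1
Op 4: best P0=NH3 P1=NH1
Op 5: best P0=NH3 P1=NH1
Op 6: best P0=NH3 P1=NH3

Answer: P0:NH3 P1:NH3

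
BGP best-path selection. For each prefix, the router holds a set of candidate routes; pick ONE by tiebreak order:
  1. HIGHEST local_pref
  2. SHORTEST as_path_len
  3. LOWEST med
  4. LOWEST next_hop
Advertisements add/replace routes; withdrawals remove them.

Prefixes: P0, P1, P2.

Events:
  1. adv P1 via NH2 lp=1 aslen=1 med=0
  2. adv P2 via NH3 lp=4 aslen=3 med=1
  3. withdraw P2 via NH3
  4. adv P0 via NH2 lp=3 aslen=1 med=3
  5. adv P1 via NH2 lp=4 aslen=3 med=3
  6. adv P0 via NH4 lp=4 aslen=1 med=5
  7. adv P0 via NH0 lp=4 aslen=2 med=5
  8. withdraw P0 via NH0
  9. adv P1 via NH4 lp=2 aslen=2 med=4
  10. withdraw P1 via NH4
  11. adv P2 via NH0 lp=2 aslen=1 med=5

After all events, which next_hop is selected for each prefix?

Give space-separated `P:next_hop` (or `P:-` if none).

Op 1: best P0=- P1=NH2 P2=-
Op 2: best P0=- P1=NH2 P2=NH3
Op 3: best P0=- P1=NH2 P2=-
Op 4: best P0=NH2 P1=NH2 P2=-
Op 5: best P0=NH2 P1=NH2 P2=-
Op 6: best P0=NH4 P1=NH2 P2=-
Op 7: best P0=NH4 P1=NH2 P2=-
Op 8: best P0=NH4 P1=NH2 P2=-
Op 9: best P0=NH4 P1=NH2 P2=-
Op 10: best P0=NH4 P1=NH2 P2=-
Op 11: best P0=NH4 P1=NH2 P2=NH0

Answer: P0:NH4 P1:NH2 P2:NH0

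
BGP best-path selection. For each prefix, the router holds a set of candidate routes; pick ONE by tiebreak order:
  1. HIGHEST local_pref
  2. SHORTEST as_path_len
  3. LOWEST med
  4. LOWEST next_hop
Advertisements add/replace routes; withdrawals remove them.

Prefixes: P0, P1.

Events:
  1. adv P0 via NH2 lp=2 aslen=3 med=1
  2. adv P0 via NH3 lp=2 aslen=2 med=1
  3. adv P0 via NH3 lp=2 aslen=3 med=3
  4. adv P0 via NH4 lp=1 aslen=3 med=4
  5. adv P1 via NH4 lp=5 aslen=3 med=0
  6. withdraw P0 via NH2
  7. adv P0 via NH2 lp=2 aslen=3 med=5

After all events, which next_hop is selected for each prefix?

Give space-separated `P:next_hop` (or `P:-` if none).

Op 1: best P0=NH2 P1=-
Op 2: best P0=NH3 P1=-
Op 3: best P0=NH2 P1=-
Op 4: best P0=NH2 P1=-
Op 5: best P0=NH2 P1=NH4
Op 6: best P0=NH3 P1=NH4
Op 7: best P0=NH3 P1=NH4

Answer: P0:NH3 P1:NH4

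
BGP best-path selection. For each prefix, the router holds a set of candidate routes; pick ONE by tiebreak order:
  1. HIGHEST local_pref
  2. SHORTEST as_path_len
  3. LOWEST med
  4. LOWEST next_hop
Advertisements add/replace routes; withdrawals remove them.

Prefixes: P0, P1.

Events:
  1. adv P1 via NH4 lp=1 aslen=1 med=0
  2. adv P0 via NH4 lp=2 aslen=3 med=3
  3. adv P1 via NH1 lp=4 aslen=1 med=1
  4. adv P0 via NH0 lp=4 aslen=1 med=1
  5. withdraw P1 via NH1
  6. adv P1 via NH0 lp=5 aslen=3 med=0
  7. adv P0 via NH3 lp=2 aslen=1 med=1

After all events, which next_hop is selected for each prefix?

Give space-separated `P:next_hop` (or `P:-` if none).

Op 1: best P0=- P1=NH4
Op 2: best P0=NH4 P1=NH4
Op 3: best P0=NH4 P1=NH1
Op 4: best P0=NH0 P1=NH1
Op 5: best P0=NH0 P1=NH4
Op 6: best P0=NH0 P1=NH0
Op 7: best P0=NH0 P1=NH0

Answer: P0:NH0 P1:NH0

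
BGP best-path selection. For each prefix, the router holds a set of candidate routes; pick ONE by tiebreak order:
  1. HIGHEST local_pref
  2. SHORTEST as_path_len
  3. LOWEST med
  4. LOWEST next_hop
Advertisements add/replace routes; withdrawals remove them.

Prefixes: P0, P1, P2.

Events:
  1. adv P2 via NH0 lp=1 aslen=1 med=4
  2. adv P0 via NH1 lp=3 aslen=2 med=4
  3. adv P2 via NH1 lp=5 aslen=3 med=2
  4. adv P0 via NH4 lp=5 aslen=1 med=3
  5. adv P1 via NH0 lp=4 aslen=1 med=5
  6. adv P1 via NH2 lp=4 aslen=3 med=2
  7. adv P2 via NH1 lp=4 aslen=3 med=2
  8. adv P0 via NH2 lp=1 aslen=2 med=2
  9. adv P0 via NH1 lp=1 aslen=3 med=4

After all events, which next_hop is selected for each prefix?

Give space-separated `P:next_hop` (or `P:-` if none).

Answer: P0:NH4 P1:NH0 P2:NH1

Derivation:
Op 1: best P0=- P1=- P2=NH0
Op 2: best P0=NH1 P1=- P2=NH0
Op 3: best P0=NH1 P1=- P2=NH1
Op 4: best P0=NH4 P1=- P2=NH1
Op 5: best P0=NH4 P1=NH0 P2=NH1
Op 6: best P0=NH4 P1=NH0 P2=NH1
Op 7: best P0=NH4 P1=NH0 P2=NH1
Op 8: best P0=NH4 P1=NH0 P2=NH1
Op 9: best P0=NH4 P1=NH0 P2=NH1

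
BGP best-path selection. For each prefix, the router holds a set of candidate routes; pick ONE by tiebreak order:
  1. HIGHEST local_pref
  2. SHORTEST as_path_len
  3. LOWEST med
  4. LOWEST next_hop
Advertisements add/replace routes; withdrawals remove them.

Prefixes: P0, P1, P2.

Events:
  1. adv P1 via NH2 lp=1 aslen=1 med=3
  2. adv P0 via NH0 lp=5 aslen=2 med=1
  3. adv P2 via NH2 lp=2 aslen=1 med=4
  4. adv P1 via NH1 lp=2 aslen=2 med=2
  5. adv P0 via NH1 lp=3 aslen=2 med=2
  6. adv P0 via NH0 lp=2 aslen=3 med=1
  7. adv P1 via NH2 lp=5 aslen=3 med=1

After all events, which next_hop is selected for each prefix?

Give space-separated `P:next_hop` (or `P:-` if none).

Op 1: best P0=- P1=NH2 P2=-
Op 2: best P0=NH0 P1=NH2 P2=-
Op 3: best P0=NH0 P1=NH2 P2=NH2
Op 4: best P0=NH0 P1=NH1 P2=NH2
Op 5: best P0=NH0 P1=NH1 P2=NH2
Op 6: best P0=NH1 P1=NH1 P2=NH2
Op 7: best P0=NH1 P1=NH2 P2=NH2

Answer: P0:NH1 P1:NH2 P2:NH2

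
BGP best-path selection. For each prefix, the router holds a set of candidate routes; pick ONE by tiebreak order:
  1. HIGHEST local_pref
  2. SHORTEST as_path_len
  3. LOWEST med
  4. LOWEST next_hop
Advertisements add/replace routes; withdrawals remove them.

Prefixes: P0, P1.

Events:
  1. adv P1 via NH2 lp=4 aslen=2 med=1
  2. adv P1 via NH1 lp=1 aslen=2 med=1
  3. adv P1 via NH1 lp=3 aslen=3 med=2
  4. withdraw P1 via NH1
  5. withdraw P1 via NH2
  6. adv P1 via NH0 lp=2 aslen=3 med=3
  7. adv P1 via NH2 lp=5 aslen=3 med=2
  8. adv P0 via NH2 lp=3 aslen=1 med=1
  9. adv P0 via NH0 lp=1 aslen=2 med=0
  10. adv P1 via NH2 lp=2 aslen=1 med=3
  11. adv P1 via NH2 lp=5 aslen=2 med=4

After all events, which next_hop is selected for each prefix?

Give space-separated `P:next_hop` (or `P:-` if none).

Answer: P0:NH2 P1:NH2

Derivation:
Op 1: best P0=- P1=NH2
Op 2: best P0=- P1=NH2
Op 3: best P0=- P1=NH2
Op 4: best P0=- P1=NH2
Op 5: best P0=- P1=-
Op 6: best P0=- P1=NH0
Op 7: best P0=- P1=NH2
Op 8: best P0=NH2 P1=NH2
Op 9: best P0=NH2 P1=NH2
Op 10: best P0=NH2 P1=NH2
Op 11: best P0=NH2 P1=NH2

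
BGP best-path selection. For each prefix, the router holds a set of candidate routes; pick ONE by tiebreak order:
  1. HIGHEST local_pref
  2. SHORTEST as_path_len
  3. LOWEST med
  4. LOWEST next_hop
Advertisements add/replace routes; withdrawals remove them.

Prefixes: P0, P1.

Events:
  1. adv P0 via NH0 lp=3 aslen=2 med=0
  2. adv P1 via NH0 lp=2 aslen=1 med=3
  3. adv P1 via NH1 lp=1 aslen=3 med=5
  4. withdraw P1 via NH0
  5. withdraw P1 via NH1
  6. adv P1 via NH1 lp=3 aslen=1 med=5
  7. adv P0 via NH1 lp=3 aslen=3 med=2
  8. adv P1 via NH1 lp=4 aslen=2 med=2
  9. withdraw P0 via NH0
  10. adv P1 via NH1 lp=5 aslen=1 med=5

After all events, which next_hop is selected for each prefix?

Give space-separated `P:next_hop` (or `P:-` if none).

Answer: P0:NH1 P1:NH1

Derivation:
Op 1: best P0=NH0 P1=-
Op 2: best P0=NH0 P1=NH0
Op 3: best P0=NH0 P1=NH0
Op 4: best P0=NH0 P1=NH1
Op 5: best P0=NH0 P1=-
Op 6: best P0=NH0 P1=NH1
Op 7: best P0=NH0 P1=NH1
Op 8: best P0=NH0 P1=NH1
Op 9: best P0=NH1 P1=NH1
Op 10: best P0=NH1 P1=NH1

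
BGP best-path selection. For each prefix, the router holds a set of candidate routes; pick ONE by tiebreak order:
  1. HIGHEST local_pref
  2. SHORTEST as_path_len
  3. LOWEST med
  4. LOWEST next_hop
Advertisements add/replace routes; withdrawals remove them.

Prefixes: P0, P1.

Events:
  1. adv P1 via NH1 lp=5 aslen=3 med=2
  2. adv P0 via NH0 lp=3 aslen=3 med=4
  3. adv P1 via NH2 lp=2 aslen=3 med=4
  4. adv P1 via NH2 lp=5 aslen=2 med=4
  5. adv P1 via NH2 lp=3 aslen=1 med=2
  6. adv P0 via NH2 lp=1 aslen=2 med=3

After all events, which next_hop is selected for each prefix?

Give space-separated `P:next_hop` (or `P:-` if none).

Op 1: best P0=- P1=NH1
Op 2: best P0=NH0 P1=NH1
Op 3: best P0=NH0 P1=NH1
Op 4: best P0=NH0 P1=NH2
Op 5: best P0=NH0 P1=NH1
Op 6: best P0=NH0 P1=NH1

Answer: P0:NH0 P1:NH1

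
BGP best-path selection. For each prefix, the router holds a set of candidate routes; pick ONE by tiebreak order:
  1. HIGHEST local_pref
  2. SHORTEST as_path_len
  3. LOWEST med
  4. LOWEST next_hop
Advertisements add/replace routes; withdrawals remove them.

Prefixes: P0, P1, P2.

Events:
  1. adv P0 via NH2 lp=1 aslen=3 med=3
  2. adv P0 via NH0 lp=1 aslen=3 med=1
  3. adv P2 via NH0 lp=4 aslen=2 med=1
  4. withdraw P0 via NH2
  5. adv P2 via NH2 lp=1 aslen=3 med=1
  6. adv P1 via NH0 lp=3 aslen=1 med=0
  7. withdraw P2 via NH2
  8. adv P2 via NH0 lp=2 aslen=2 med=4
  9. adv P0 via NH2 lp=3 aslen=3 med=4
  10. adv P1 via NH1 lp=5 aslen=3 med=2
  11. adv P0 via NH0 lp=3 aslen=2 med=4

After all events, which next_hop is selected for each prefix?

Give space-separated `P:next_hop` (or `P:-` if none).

Op 1: best P0=NH2 P1=- P2=-
Op 2: best P0=NH0 P1=- P2=-
Op 3: best P0=NH0 P1=- P2=NH0
Op 4: best P0=NH0 P1=- P2=NH0
Op 5: best P0=NH0 P1=- P2=NH0
Op 6: best P0=NH0 P1=NH0 P2=NH0
Op 7: best P0=NH0 P1=NH0 P2=NH0
Op 8: best P0=NH0 P1=NH0 P2=NH0
Op 9: best P0=NH2 P1=NH0 P2=NH0
Op 10: best P0=NH2 P1=NH1 P2=NH0
Op 11: best P0=NH0 P1=NH1 P2=NH0

Answer: P0:NH0 P1:NH1 P2:NH0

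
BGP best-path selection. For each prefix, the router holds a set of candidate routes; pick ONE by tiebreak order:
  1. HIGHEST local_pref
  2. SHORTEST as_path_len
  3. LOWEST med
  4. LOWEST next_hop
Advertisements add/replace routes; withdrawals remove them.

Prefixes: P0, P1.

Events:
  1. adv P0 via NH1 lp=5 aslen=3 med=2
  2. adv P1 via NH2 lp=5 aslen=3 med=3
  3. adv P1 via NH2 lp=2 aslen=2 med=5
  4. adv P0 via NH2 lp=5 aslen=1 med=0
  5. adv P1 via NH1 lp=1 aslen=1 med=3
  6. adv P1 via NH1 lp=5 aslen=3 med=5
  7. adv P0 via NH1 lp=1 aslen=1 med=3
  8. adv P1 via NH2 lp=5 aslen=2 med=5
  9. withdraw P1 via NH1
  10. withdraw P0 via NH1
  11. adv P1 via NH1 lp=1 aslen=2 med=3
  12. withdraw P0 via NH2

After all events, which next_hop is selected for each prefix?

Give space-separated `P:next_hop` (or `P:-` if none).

Answer: P0:- P1:NH2

Derivation:
Op 1: best P0=NH1 P1=-
Op 2: best P0=NH1 P1=NH2
Op 3: best P0=NH1 P1=NH2
Op 4: best P0=NH2 P1=NH2
Op 5: best P0=NH2 P1=NH2
Op 6: best P0=NH2 P1=NH1
Op 7: best P0=NH2 P1=NH1
Op 8: best P0=NH2 P1=NH2
Op 9: best P0=NH2 P1=NH2
Op 10: best P0=NH2 P1=NH2
Op 11: best P0=NH2 P1=NH2
Op 12: best P0=- P1=NH2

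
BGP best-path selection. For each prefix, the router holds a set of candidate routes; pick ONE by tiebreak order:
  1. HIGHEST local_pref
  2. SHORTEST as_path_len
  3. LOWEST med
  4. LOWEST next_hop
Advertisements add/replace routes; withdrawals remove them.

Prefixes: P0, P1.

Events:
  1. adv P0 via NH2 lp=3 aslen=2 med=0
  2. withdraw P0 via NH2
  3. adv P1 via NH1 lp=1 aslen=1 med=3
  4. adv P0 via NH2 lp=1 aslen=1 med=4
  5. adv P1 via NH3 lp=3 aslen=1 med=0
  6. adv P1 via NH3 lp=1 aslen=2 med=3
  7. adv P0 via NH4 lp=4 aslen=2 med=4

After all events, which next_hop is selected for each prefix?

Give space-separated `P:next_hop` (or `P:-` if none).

Answer: P0:NH4 P1:NH1

Derivation:
Op 1: best P0=NH2 P1=-
Op 2: best P0=- P1=-
Op 3: best P0=- P1=NH1
Op 4: best P0=NH2 P1=NH1
Op 5: best P0=NH2 P1=NH3
Op 6: best P0=NH2 P1=NH1
Op 7: best P0=NH4 P1=NH1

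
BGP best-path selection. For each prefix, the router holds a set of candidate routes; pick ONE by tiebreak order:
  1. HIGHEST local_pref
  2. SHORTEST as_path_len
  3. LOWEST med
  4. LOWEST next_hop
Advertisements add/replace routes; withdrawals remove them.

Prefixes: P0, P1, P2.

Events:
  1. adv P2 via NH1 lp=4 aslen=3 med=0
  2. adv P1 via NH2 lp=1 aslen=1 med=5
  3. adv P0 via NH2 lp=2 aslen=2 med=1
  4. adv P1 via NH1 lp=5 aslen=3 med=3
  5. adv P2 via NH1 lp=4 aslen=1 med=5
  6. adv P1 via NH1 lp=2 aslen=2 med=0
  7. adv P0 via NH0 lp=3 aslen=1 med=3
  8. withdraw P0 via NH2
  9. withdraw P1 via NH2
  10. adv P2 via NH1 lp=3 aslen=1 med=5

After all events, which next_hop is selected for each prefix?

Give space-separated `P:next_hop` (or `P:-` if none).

Answer: P0:NH0 P1:NH1 P2:NH1

Derivation:
Op 1: best P0=- P1=- P2=NH1
Op 2: best P0=- P1=NH2 P2=NH1
Op 3: best P0=NH2 P1=NH2 P2=NH1
Op 4: best P0=NH2 P1=NH1 P2=NH1
Op 5: best P0=NH2 P1=NH1 P2=NH1
Op 6: best P0=NH2 P1=NH1 P2=NH1
Op 7: best P0=NH0 P1=NH1 P2=NH1
Op 8: best P0=NH0 P1=NH1 P2=NH1
Op 9: best P0=NH0 P1=NH1 P2=NH1
Op 10: best P0=NH0 P1=NH1 P2=NH1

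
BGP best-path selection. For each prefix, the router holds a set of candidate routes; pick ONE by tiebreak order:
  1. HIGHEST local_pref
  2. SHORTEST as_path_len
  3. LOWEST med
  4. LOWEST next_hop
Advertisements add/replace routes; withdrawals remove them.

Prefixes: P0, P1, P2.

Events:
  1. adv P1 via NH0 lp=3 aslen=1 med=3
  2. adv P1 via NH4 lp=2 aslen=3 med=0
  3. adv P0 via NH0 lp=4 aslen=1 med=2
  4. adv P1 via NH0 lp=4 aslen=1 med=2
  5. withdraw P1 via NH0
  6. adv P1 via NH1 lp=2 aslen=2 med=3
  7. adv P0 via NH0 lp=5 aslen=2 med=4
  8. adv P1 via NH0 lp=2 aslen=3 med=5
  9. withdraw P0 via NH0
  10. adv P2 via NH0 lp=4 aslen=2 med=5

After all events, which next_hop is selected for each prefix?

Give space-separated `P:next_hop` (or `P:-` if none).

Op 1: best P0=- P1=NH0 P2=-
Op 2: best P0=- P1=NH0 P2=-
Op 3: best P0=NH0 P1=NH0 P2=-
Op 4: best P0=NH0 P1=NH0 P2=-
Op 5: best P0=NH0 P1=NH4 P2=-
Op 6: best P0=NH0 P1=NH1 P2=-
Op 7: best P0=NH0 P1=NH1 P2=-
Op 8: best P0=NH0 P1=NH1 P2=-
Op 9: best P0=- P1=NH1 P2=-
Op 10: best P0=- P1=NH1 P2=NH0

Answer: P0:- P1:NH1 P2:NH0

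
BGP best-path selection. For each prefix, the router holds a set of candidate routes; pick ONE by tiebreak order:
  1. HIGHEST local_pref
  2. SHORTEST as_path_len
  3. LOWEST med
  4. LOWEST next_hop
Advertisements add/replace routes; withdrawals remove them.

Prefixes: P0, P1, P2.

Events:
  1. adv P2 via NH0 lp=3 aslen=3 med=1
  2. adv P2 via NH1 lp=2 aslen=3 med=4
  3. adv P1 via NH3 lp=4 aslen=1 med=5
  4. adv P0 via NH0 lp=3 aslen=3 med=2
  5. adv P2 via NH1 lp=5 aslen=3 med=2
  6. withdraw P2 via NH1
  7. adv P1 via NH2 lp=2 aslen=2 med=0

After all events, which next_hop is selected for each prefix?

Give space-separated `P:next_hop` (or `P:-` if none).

Answer: P0:NH0 P1:NH3 P2:NH0

Derivation:
Op 1: best P0=- P1=- P2=NH0
Op 2: best P0=- P1=- P2=NH0
Op 3: best P0=- P1=NH3 P2=NH0
Op 4: best P0=NH0 P1=NH3 P2=NH0
Op 5: best P0=NH0 P1=NH3 P2=NH1
Op 6: best P0=NH0 P1=NH3 P2=NH0
Op 7: best P0=NH0 P1=NH3 P2=NH0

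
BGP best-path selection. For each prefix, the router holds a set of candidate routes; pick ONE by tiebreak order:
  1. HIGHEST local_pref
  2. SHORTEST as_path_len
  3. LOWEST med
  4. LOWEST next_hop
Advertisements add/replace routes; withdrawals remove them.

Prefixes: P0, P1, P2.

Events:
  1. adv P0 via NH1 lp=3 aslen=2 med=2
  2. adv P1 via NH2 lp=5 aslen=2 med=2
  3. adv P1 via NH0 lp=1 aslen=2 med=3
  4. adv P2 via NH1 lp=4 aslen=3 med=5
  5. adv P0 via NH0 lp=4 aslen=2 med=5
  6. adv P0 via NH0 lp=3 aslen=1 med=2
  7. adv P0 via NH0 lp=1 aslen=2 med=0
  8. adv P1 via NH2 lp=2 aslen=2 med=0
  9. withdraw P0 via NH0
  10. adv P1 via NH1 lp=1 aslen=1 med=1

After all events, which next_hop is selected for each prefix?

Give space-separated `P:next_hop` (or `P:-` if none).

Op 1: best P0=NH1 P1=- P2=-
Op 2: best P0=NH1 P1=NH2 P2=-
Op 3: best P0=NH1 P1=NH2 P2=-
Op 4: best P0=NH1 P1=NH2 P2=NH1
Op 5: best P0=NH0 P1=NH2 P2=NH1
Op 6: best P0=NH0 P1=NH2 P2=NH1
Op 7: best P0=NH1 P1=NH2 P2=NH1
Op 8: best P0=NH1 P1=NH2 P2=NH1
Op 9: best P0=NH1 P1=NH2 P2=NH1
Op 10: best P0=NH1 P1=NH2 P2=NH1

Answer: P0:NH1 P1:NH2 P2:NH1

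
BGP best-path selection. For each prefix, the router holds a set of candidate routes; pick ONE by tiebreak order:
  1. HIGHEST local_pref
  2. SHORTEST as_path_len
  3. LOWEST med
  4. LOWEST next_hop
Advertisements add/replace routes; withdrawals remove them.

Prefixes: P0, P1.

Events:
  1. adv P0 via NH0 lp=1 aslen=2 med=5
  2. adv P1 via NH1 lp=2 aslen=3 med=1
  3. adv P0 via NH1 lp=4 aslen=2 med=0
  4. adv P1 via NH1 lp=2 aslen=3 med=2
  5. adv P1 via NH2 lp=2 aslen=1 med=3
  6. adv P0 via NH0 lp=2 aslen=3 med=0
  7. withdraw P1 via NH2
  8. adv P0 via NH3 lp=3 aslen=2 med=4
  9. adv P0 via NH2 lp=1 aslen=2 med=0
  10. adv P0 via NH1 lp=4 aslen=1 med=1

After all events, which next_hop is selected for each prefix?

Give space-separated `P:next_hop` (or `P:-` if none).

Answer: P0:NH1 P1:NH1

Derivation:
Op 1: best P0=NH0 P1=-
Op 2: best P0=NH0 P1=NH1
Op 3: best P0=NH1 P1=NH1
Op 4: best P0=NH1 P1=NH1
Op 5: best P0=NH1 P1=NH2
Op 6: best P0=NH1 P1=NH2
Op 7: best P0=NH1 P1=NH1
Op 8: best P0=NH1 P1=NH1
Op 9: best P0=NH1 P1=NH1
Op 10: best P0=NH1 P1=NH1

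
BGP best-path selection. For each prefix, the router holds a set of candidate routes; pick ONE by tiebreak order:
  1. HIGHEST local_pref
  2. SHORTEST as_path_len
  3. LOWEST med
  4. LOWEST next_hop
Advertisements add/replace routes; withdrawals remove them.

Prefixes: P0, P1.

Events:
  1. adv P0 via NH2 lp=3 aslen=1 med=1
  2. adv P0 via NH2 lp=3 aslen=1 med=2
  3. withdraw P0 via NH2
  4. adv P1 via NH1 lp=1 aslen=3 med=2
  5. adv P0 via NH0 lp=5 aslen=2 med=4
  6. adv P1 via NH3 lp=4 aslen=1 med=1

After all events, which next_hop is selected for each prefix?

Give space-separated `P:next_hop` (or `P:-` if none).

Answer: P0:NH0 P1:NH3

Derivation:
Op 1: best P0=NH2 P1=-
Op 2: best P0=NH2 P1=-
Op 3: best P0=- P1=-
Op 4: best P0=- P1=NH1
Op 5: best P0=NH0 P1=NH1
Op 6: best P0=NH0 P1=NH3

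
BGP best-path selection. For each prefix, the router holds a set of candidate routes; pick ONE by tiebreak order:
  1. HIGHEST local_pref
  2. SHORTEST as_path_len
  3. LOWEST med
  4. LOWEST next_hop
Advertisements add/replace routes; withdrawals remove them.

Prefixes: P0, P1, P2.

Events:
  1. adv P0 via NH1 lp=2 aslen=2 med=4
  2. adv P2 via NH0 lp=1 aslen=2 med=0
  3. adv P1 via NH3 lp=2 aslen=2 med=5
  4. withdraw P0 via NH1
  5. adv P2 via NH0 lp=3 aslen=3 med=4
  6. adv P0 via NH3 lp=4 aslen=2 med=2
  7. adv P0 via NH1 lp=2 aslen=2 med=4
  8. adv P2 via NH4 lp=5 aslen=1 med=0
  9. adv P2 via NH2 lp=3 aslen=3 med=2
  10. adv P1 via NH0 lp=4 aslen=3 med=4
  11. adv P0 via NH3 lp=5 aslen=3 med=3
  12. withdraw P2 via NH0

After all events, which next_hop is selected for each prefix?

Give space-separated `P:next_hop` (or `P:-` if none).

Op 1: best P0=NH1 P1=- P2=-
Op 2: best P0=NH1 P1=- P2=NH0
Op 3: best P0=NH1 P1=NH3 P2=NH0
Op 4: best P0=- P1=NH3 P2=NH0
Op 5: best P0=- P1=NH3 P2=NH0
Op 6: best P0=NH3 P1=NH3 P2=NH0
Op 7: best P0=NH3 P1=NH3 P2=NH0
Op 8: best P0=NH3 P1=NH3 P2=NH4
Op 9: best P0=NH3 P1=NH3 P2=NH4
Op 10: best P0=NH3 P1=NH0 P2=NH4
Op 11: best P0=NH3 P1=NH0 P2=NH4
Op 12: best P0=NH3 P1=NH0 P2=NH4

Answer: P0:NH3 P1:NH0 P2:NH4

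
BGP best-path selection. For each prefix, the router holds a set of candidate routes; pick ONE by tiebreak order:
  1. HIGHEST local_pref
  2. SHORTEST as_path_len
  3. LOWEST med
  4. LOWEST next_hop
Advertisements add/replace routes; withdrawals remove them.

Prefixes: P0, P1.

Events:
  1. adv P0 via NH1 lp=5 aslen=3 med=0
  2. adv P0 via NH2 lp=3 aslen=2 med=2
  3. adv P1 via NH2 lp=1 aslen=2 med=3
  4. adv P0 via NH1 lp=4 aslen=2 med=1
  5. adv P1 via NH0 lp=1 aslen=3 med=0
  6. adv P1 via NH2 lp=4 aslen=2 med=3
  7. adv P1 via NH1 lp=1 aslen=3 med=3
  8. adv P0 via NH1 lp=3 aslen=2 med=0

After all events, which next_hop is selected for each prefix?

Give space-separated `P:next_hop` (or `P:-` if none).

Op 1: best P0=NH1 P1=-
Op 2: best P0=NH1 P1=-
Op 3: best P0=NH1 P1=NH2
Op 4: best P0=NH1 P1=NH2
Op 5: best P0=NH1 P1=NH2
Op 6: best P0=NH1 P1=NH2
Op 7: best P0=NH1 P1=NH2
Op 8: best P0=NH1 P1=NH2

Answer: P0:NH1 P1:NH2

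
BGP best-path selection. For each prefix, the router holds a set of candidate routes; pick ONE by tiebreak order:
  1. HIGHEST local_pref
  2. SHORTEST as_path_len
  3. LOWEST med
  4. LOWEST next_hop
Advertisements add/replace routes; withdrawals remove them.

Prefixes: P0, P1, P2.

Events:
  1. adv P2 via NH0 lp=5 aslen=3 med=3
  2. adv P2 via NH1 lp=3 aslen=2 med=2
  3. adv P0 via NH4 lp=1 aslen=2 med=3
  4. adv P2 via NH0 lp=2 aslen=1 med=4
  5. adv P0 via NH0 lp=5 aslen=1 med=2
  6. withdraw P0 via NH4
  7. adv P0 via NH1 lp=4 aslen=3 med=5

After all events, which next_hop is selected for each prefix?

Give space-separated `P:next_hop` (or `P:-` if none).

Op 1: best P0=- P1=- P2=NH0
Op 2: best P0=- P1=- P2=NH0
Op 3: best P0=NH4 P1=- P2=NH0
Op 4: best P0=NH4 P1=- P2=NH1
Op 5: best P0=NH0 P1=- P2=NH1
Op 6: best P0=NH0 P1=- P2=NH1
Op 7: best P0=NH0 P1=- P2=NH1

Answer: P0:NH0 P1:- P2:NH1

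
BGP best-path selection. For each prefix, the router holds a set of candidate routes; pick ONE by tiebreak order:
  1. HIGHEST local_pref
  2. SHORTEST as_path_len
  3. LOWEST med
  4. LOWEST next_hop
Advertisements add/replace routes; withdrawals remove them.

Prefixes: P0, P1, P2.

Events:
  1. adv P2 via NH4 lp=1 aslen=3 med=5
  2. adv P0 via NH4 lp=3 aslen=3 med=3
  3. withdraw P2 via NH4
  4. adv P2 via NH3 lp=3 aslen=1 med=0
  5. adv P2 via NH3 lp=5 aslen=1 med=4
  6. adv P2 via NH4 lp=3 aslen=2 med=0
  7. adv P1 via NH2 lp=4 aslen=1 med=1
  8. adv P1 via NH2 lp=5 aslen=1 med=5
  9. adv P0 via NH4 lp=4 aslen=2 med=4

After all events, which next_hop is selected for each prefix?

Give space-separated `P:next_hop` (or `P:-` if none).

Op 1: best P0=- P1=- P2=NH4
Op 2: best P0=NH4 P1=- P2=NH4
Op 3: best P0=NH4 P1=- P2=-
Op 4: best P0=NH4 P1=- P2=NH3
Op 5: best P0=NH4 P1=- P2=NH3
Op 6: best P0=NH4 P1=- P2=NH3
Op 7: best P0=NH4 P1=NH2 P2=NH3
Op 8: best P0=NH4 P1=NH2 P2=NH3
Op 9: best P0=NH4 P1=NH2 P2=NH3

Answer: P0:NH4 P1:NH2 P2:NH3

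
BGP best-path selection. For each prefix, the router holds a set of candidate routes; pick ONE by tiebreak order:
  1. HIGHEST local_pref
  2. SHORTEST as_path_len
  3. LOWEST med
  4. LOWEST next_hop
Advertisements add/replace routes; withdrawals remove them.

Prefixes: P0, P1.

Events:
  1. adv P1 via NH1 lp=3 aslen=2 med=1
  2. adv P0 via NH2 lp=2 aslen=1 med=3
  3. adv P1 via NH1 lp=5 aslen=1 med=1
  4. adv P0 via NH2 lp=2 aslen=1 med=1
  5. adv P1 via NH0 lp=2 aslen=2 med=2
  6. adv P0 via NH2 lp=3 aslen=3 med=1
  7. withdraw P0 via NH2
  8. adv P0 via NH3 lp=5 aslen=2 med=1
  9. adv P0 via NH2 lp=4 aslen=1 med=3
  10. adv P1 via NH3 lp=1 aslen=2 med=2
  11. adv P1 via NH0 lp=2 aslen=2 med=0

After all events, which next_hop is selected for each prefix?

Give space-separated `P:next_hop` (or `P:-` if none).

Op 1: best P0=- P1=NH1
Op 2: best P0=NH2 P1=NH1
Op 3: best P0=NH2 P1=NH1
Op 4: best P0=NH2 P1=NH1
Op 5: best P0=NH2 P1=NH1
Op 6: best P0=NH2 P1=NH1
Op 7: best P0=- P1=NH1
Op 8: best P0=NH3 P1=NH1
Op 9: best P0=NH3 P1=NH1
Op 10: best P0=NH3 P1=NH1
Op 11: best P0=NH3 P1=NH1

Answer: P0:NH3 P1:NH1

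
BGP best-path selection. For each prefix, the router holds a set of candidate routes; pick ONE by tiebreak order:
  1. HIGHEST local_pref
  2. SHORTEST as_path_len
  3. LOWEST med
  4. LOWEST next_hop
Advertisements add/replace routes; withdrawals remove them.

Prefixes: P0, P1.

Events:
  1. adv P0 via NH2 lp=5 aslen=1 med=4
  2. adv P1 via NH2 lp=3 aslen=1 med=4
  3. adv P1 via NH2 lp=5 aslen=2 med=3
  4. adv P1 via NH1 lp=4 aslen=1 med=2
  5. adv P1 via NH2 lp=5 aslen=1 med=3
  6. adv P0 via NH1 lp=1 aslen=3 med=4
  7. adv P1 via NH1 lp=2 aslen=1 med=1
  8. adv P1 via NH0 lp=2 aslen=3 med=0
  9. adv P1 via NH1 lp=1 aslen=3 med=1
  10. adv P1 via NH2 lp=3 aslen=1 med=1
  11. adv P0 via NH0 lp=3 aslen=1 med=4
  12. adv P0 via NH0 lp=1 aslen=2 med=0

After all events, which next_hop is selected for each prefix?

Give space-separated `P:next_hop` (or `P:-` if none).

Answer: P0:NH2 P1:NH2

Derivation:
Op 1: best P0=NH2 P1=-
Op 2: best P0=NH2 P1=NH2
Op 3: best P0=NH2 P1=NH2
Op 4: best P0=NH2 P1=NH2
Op 5: best P0=NH2 P1=NH2
Op 6: best P0=NH2 P1=NH2
Op 7: best P0=NH2 P1=NH2
Op 8: best P0=NH2 P1=NH2
Op 9: best P0=NH2 P1=NH2
Op 10: best P0=NH2 P1=NH2
Op 11: best P0=NH2 P1=NH2
Op 12: best P0=NH2 P1=NH2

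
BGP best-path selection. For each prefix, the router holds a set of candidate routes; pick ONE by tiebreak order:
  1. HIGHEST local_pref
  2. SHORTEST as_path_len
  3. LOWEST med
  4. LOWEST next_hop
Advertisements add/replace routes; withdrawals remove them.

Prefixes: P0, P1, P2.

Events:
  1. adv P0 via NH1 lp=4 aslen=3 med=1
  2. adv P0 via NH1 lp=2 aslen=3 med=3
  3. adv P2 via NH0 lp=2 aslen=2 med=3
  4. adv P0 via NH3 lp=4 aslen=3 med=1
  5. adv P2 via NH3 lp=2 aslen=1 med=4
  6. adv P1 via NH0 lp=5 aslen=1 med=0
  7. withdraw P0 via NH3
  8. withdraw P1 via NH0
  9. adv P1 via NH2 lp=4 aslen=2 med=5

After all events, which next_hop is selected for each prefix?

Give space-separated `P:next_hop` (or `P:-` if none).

Answer: P0:NH1 P1:NH2 P2:NH3

Derivation:
Op 1: best P0=NH1 P1=- P2=-
Op 2: best P0=NH1 P1=- P2=-
Op 3: best P0=NH1 P1=- P2=NH0
Op 4: best P0=NH3 P1=- P2=NH0
Op 5: best P0=NH3 P1=- P2=NH3
Op 6: best P0=NH3 P1=NH0 P2=NH3
Op 7: best P0=NH1 P1=NH0 P2=NH3
Op 8: best P0=NH1 P1=- P2=NH3
Op 9: best P0=NH1 P1=NH2 P2=NH3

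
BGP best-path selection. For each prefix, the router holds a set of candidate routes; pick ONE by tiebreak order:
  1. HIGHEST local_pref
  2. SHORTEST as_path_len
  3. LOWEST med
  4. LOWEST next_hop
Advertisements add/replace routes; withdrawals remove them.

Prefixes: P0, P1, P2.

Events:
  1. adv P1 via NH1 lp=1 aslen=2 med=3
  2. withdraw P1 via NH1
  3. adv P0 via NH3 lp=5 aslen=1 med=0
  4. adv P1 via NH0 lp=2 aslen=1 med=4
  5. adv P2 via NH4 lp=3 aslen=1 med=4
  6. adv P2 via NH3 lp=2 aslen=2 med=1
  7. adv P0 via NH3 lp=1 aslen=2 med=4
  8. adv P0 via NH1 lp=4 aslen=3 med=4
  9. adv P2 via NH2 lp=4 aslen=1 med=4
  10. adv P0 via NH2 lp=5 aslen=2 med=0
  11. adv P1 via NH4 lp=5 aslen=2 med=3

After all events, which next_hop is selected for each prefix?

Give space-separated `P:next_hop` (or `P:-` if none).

Answer: P0:NH2 P1:NH4 P2:NH2

Derivation:
Op 1: best P0=- P1=NH1 P2=-
Op 2: best P0=- P1=- P2=-
Op 3: best P0=NH3 P1=- P2=-
Op 4: best P0=NH3 P1=NH0 P2=-
Op 5: best P0=NH3 P1=NH0 P2=NH4
Op 6: best P0=NH3 P1=NH0 P2=NH4
Op 7: best P0=NH3 P1=NH0 P2=NH4
Op 8: best P0=NH1 P1=NH0 P2=NH4
Op 9: best P0=NH1 P1=NH0 P2=NH2
Op 10: best P0=NH2 P1=NH0 P2=NH2
Op 11: best P0=NH2 P1=NH4 P2=NH2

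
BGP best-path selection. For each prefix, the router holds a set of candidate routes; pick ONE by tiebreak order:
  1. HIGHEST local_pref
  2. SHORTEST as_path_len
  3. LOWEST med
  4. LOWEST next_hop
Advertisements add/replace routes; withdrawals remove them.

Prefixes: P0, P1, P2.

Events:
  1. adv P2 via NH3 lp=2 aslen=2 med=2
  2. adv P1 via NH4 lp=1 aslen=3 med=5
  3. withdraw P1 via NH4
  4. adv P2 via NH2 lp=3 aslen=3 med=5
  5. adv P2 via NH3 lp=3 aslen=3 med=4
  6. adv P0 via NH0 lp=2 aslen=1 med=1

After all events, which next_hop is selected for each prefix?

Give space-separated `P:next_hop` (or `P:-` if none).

Answer: P0:NH0 P1:- P2:NH3

Derivation:
Op 1: best P0=- P1=- P2=NH3
Op 2: best P0=- P1=NH4 P2=NH3
Op 3: best P0=- P1=- P2=NH3
Op 4: best P0=- P1=- P2=NH2
Op 5: best P0=- P1=- P2=NH3
Op 6: best P0=NH0 P1=- P2=NH3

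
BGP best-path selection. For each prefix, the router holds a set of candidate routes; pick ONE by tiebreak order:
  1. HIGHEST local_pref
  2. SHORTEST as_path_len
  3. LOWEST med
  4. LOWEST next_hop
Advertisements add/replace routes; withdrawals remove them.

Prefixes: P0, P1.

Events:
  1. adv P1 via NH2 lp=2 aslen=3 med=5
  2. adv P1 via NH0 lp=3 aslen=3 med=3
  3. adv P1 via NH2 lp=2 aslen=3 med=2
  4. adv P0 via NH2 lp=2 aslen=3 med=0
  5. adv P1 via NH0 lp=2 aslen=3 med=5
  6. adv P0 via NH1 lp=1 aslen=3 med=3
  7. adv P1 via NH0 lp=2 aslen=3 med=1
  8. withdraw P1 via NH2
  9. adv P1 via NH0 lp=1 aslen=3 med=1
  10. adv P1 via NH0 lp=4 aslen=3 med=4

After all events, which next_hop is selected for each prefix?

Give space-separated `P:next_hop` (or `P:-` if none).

Answer: P0:NH2 P1:NH0

Derivation:
Op 1: best P0=- P1=NH2
Op 2: best P0=- P1=NH0
Op 3: best P0=- P1=NH0
Op 4: best P0=NH2 P1=NH0
Op 5: best P0=NH2 P1=NH2
Op 6: best P0=NH2 P1=NH2
Op 7: best P0=NH2 P1=NH0
Op 8: best P0=NH2 P1=NH0
Op 9: best P0=NH2 P1=NH0
Op 10: best P0=NH2 P1=NH0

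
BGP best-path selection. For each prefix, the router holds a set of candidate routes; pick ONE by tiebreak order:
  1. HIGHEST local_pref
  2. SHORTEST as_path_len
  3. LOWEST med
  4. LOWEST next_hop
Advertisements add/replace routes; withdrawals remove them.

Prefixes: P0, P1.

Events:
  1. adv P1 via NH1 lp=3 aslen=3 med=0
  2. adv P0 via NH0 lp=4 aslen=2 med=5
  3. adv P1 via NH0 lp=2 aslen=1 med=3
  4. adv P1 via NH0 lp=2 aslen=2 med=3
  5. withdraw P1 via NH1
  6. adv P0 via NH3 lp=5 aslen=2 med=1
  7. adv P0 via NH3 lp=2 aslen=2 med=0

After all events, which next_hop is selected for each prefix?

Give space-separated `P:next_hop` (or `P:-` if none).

Op 1: best P0=- P1=NH1
Op 2: best P0=NH0 P1=NH1
Op 3: best P0=NH0 P1=NH1
Op 4: best P0=NH0 P1=NH1
Op 5: best P0=NH0 P1=NH0
Op 6: best P0=NH3 P1=NH0
Op 7: best P0=NH0 P1=NH0

Answer: P0:NH0 P1:NH0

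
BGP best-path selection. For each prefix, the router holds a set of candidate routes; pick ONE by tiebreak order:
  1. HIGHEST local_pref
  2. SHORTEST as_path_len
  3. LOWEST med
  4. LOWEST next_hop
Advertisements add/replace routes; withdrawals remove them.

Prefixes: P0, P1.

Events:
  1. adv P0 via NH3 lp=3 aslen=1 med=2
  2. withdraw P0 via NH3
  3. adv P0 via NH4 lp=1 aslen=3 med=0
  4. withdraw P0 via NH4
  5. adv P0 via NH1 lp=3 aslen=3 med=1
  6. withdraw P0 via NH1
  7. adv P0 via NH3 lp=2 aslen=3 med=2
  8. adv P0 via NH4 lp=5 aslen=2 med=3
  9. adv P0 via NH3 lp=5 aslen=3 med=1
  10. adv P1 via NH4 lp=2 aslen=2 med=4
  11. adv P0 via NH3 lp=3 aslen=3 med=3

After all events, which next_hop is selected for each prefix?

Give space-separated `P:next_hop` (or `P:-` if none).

Op 1: best P0=NH3 P1=-
Op 2: best P0=- P1=-
Op 3: best P0=NH4 P1=-
Op 4: best P0=- P1=-
Op 5: best P0=NH1 P1=-
Op 6: best P0=- P1=-
Op 7: best P0=NH3 P1=-
Op 8: best P0=NH4 P1=-
Op 9: best P0=NH4 P1=-
Op 10: best P0=NH4 P1=NH4
Op 11: best P0=NH4 P1=NH4

Answer: P0:NH4 P1:NH4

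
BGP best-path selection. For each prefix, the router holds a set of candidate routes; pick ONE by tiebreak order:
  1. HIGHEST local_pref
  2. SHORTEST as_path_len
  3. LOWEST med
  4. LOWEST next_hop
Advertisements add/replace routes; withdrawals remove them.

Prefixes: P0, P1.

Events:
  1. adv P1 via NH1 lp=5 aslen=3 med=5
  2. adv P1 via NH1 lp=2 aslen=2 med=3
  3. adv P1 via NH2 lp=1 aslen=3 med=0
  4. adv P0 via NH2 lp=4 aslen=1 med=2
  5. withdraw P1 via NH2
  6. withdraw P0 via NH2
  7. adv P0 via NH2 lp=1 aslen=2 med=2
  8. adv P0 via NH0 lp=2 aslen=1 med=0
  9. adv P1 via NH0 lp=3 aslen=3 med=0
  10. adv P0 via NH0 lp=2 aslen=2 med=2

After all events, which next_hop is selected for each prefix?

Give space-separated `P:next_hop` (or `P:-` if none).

Answer: P0:NH0 P1:NH0

Derivation:
Op 1: best P0=- P1=NH1
Op 2: best P0=- P1=NH1
Op 3: best P0=- P1=NH1
Op 4: best P0=NH2 P1=NH1
Op 5: best P0=NH2 P1=NH1
Op 6: best P0=- P1=NH1
Op 7: best P0=NH2 P1=NH1
Op 8: best P0=NH0 P1=NH1
Op 9: best P0=NH0 P1=NH0
Op 10: best P0=NH0 P1=NH0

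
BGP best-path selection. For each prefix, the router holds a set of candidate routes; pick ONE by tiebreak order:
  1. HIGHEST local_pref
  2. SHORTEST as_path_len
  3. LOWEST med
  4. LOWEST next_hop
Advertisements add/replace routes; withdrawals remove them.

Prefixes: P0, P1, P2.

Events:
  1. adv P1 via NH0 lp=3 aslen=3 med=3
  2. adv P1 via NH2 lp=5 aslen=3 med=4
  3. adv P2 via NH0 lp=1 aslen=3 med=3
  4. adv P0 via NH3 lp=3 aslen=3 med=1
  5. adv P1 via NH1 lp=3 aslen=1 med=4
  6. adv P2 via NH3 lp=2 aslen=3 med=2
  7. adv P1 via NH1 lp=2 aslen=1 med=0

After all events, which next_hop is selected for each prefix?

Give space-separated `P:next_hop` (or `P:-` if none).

Answer: P0:NH3 P1:NH2 P2:NH3

Derivation:
Op 1: best P0=- P1=NH0 P2=-
Op 2: best P0=- P1=NH2 P2=-
Op 3: best P0=- P1=NH2 P2=NH0
Op 4: best P0=NH3 P1=NH2 P2=NH0
Op 5: best P0=NH3 P1=NH2 P2=NH0
Op 6: best P0=NH3 P1=NH2 P2=NH3
Op 7: best P0=NH3 P1=NH2 P2=NH3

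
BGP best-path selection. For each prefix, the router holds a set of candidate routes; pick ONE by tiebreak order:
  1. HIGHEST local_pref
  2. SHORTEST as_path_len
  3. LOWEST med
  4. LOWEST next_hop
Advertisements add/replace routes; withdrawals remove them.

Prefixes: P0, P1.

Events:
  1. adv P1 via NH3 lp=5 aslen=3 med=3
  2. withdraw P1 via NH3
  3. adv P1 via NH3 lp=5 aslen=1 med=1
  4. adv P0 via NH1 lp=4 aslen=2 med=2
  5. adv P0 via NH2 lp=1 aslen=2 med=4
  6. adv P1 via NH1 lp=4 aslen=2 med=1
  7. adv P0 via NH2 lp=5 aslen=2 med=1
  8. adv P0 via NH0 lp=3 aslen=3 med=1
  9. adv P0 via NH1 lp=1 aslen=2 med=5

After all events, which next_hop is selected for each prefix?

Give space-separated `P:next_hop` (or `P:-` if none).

Answer: P0:NH2 P1:NH3

Derivation:
Op 1: best P0=- P1=NH3
Op 2: best P0=- P1=-
Op 3: best P0=- P1=NH3
Op 4: best P0=NH1 P1=NH3
Op 5: best P0=NH1 P1=NH3
Op 6: best P0=NH1 P1=NH3
Op 7: best P0=NH2 P1=NH3
Op 8: best P0=NH2 P1=NH3
Op 9: best P0=NH2 P1=NH3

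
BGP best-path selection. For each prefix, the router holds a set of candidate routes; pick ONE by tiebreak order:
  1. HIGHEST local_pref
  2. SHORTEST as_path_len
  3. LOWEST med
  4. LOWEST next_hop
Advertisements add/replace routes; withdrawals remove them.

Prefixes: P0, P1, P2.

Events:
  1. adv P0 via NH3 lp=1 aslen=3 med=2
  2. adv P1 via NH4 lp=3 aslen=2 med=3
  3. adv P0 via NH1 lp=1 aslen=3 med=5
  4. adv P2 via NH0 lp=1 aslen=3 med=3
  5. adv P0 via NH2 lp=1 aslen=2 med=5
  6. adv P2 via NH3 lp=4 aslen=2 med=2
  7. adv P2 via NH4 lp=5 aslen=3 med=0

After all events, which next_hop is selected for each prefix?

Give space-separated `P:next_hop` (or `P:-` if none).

Answer: P0:NH2 P1:NH4 P2:NH4

Derivation:
Op 1: best P0=NH3 P1=- P2=-
Op 2: best P0=NH3 P1=NH4 P2=-
Op 3: best P0=NH3 P1=NH4 P2=-
Op 4: best P0=NH3 P1=NH4 P2=NH0
Op 5: best P0=NH2 P1=NH4 P2=NH0
Op 6: best P0=NH2 P1=NH4 P2=NH3
Op 7: best P0=NH2 P1=NH4 P2=NH4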